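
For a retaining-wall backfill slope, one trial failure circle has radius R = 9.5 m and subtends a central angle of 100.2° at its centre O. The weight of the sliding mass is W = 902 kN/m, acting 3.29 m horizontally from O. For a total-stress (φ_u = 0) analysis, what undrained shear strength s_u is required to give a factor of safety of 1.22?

s_u = 22.9 kPa

FS = s_u·L_a·R / (W·d), so s_u = FS·W·d / (L_a·R).
Arc length L_a = R·θ = 9.5·(100.2°·π/180) = 9.5·1.7488 = 16.61 m
s_u = 1.22·902·3.29 / (16.61·9.5) = 3620.4 / 157.83 = 22.94 kPa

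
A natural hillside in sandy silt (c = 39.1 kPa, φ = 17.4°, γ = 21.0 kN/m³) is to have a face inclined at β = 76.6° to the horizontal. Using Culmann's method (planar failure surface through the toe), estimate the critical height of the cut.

H_c = 14.17 m

Culmann's analysis gives the critical failure plane at α_cr = (β + φ)/2 = (76.6 + 17.4)/2 = 47.0°, and the critical height
H_c = (4c/γ) · sinβ cosφ / [1 − cos(β − φ)]
    = (4·39.1/21.0) · sin76.6°·cos17.4° / [1 − cos(59.2°)]
    = 7.448 · 0.9728·0.9542 / [1 − 0.5120]
    = 7.448 · 0.9283 / 0.4880
    = 14.17 m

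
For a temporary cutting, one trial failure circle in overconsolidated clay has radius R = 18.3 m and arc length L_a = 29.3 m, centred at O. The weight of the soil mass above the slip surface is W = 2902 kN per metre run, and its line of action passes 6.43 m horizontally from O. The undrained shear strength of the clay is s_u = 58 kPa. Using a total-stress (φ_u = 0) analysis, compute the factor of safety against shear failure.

Taking moments about the centre O, the resisting moment is provided by the undrained shear strength acting along the arc:
M_R = s_u·L_a·R = 58·29.30·18.3 = 31099.0 kN·m/m
M_D = W·d = 2902·6.43 = 18659.9 kN·m/m
FS = M_R / M_D = 31099.0 / 18659.9 = 1.667

FS = 1.67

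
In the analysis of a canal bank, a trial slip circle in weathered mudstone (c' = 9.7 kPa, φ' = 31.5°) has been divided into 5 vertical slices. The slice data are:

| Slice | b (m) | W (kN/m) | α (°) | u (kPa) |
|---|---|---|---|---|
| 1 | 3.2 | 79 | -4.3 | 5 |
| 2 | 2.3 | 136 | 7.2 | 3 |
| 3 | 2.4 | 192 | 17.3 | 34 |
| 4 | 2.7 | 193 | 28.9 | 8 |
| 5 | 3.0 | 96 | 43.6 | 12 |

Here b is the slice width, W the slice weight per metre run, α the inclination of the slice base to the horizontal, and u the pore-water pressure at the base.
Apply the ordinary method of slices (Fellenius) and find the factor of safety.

Ordinary method of slices: FS = Σ[c'·Δl_i + (W_i cosα_i − u_i·Δl_i)·tanφ'] / Σ W_i sinα_i, with Δl_i = b_i / cosα_i.
Slice 1: Δl = 3.2/cos(-4.3°) = 3.209 m; N'_1 = 79·cos(-4.3°) − 5·3.209 = 62.7; c'Δl = 31.13; W sinα = -5.9
Slice 2: Δl = 2.3/cos7.2° = 2.318 m; N'_2 = 136·cos7.2° − 3·2.318 = 128.0; c'Δl = 22.49; W sinα = 17.0
Slice 3: Δl = 2.4/cos17.3° = 2.514 m; N'_3 = 192·cos17.3° − 34·2.514 = 97.8; c'Δl = 24.38; W sinα = 57.1
Slice 4: Δl = 2.7/cos28.9° = 3.084 m; N'_4 = 193·cos28.9° − 8·3.084 = 144.3; c'Δl = 29.92; W sinα = 93.3
Slice 5: Δl = 3.0/cos43.6° = 4.143 m; N'_5 = 96·cos43.6° − 12·4.143 = 19.8; c'Δl = 40.18; W sinα = 66.2
Σc'Δl = 148.1 kN/m; ΣN' = 452.7 kN/m; ΣW sinα = 227.7 kN/m
Resisting = 148.1 + 452.7·tan31.5° = 148.1 + 277.4 = 425.5 kN/m
FS = 425.5 / 227.7 = 1.869

FS = 1.87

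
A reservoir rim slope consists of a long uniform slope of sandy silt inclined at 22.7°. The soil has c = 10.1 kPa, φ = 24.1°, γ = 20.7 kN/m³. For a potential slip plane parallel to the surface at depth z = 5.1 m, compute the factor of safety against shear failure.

For an infinite slope with a slip plane parallel to the surface (no pore pressure): FS = [c + γz cos²β tanφ] / [γz sinβ cosβ].
γz = 20.7·5.1 = 105.57 kN/m²
Numerator = 10.1 + 105.57·cos²22.7°·tan24.1° = 10.1 + 105.57·0.8511·0.4473 = 50.291 kPa
Denominator = 105.57·sin22.7°·cos22.7° = 105.57·0.3859·0.9225 = 37.584 kPa
FS = 50.291 / 37.584 = 1.338

FS = 1.34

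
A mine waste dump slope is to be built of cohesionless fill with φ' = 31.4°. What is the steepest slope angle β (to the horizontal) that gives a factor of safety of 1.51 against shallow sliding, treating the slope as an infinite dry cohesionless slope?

β = 22.0°

For an infinite dry cohesionless slope FS = tanφ'/tanβ, so tanβ = tanφ' / FS.
tanβ = tan31.4° / 1.51 = 0.6104 / 1.51 = 0.4042
β = arctan(0.4042) = 22.01°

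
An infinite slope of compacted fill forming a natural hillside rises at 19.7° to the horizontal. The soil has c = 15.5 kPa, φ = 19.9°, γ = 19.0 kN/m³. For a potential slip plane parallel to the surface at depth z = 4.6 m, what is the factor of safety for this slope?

FS = 1.57

For an infinite slope with a slip plane parallel to the surface (no pore pressure): FS = [c + γz cos²β tanφ] / [γz sinβ cosβ].
γz = 19.0·4.6 = 87.40 kN/m²
Numerator = 15.5 + 87.40·cos²19.7°·tan19.9° = 15.5 + 87.40·0.8864·0.3620 = 43.543 kPa
Denominator = 87.40·sin19.7°·cos19.7° = 87.40·0.3371·0.9415 = 27.738 kPa
FS = 43.543 / 27.738 = 1.570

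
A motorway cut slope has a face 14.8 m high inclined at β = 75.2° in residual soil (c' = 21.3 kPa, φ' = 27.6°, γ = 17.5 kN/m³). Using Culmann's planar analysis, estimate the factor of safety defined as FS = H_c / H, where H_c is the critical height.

H_c = (4c'/γ) · sinβ cosφ' / [1 − cos(β − φ')]
    = (4·21.3/17.5) · sin75.2°·cos27.6° / [1 − cos47.6°]
    = 4.869 · 0.8568 / 0.3257 = 12.81 m
FS = H_c / H = 12.81 / 14.8 = 0.865

FS = 0.87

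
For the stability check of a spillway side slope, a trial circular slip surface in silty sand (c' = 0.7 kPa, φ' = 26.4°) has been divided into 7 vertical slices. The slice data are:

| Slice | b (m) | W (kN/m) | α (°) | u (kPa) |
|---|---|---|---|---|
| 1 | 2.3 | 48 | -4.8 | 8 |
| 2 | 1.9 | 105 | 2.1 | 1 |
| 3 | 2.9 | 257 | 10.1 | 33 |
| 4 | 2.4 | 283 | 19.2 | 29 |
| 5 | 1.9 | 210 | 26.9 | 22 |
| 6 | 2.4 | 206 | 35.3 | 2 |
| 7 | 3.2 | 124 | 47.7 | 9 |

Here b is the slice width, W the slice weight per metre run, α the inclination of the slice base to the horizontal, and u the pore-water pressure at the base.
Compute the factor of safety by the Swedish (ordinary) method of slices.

FS = 0.95

Ordinary method of slices: FS = Σ[c'·Δl_i + (W_i cosα_i − u_i·Δl_i)·tanφ'] / Σ W_i sinα_i, with Δl_i = b_i / cosα_i.
Slice 1: Δl = 2.3/cos(-4.8°) = 2.308 m; N'_1 = 48·cos(-4.8°) − 8·2.308 = 29.4; c'Δl = 1.62; W sinα = -4.0
Slice 2: Δl = 1.9/cos2.1° = 1.901 m; N'_2 = 105·cos2.1° − 1·1.901 = 103.0; c'Δl = 1.33; W sinα = 3.8
Slice 3: Δl = 2.9/cos10.1° = 2.946 m; N'_3 = 257·cos10.1° − 33·2.946 = 155.8; c'Δl = 2.06; W sinα = 45.1
Slice 4: Δl = 2.4/cos19.2° = 2.541 m; N'_4 = 283·cos19.2° − 29·2.541 = 193.6; c'Δl = 1.78; W sinα = 93.1
Slice 5: Δl = 1.9/cos26.9° = 2.131 m; N'_5 = 210·cos26.9° − 22·2.131 = 140.4; c'Δl = 1.49; W sinα = 95.0
Slice 6: Δl = 2.4/cos35.3° = 2.941 m; N'_6 = 206·cos35.3° − 2·2.941 = 162.2; c'Δl = 2.06; W sinα = 119.0
Slice 7: Δl = 3.2/cos47.7° = 4.755 m; N'_7 = 124·cos47.7° − 9·4.755 = 40.7; c'Δl = 3.33; W sinα = 91.7
Σc'Δl = 13.7 kN/m; ΣN' = 825.1 kN/m; ΣW sinα = 443.7 kN/m
Resisting = 13.7 + 825.1·tan26.4° = 13.7 + 409.6 = 423.2 kN/m
FS = 423.2 / 443.7 = 0.954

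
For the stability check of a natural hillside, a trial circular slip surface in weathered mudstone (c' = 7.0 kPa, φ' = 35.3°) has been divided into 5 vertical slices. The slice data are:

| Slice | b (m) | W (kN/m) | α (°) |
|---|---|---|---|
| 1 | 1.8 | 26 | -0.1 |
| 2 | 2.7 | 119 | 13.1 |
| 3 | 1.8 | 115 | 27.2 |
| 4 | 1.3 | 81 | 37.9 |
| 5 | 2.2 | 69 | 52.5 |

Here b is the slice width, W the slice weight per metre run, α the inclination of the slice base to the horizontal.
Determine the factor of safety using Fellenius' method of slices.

Ordinary method of slices: FS = Σ[c'·Δl_i + (W_i cosα_i)·tanφ'] / Σ W_i sinα_i, with Δl_i = b_i / cosα_i.
Slice 1: Δl = 1.8/cos(-0.1°) = 1.800 m; N'_1 = 26·cos(-0.1°) = 26.0; c'Δl = 12.60; W sinα = -0.0
Slice 2: Δl = 2.7/cos13.1° = 2.772 m; N'_2 = 119·cos13.1° = 115.9; c'Δl = 19.40; W sinα = 27.0
Slice 3: Δl = 1.8/cos27.2° = 2.024 m; N'_3 = 115·cos27.2° = 102.3; c'Δl = 14.17; W sinα = 52.6
Slice 4: Δl = 1.3/cos37.9° = 1.647 m; N'_4 = 81·cos37.9° = 63.9; c'Δl = 11.53; W sinα = 49.8
Slice 5: Δl = 2.2/cos52.5° = 3.614 m; N'_5 = 69·cos52.5° = 42.0; c'Δl = 25.30; W sinα = 54.7
Σc'Δl = 83.0 kN/m; ΣN' = 350.1 kN/m; ΣW sinα = 184.0 kN/m
Resisting = 83.0 + 350.1·tan35.3° = 83.0 + 247.9 = 330.9 kN/m
FS = 330.9 / 184.0 = 1.798

FS = 1.80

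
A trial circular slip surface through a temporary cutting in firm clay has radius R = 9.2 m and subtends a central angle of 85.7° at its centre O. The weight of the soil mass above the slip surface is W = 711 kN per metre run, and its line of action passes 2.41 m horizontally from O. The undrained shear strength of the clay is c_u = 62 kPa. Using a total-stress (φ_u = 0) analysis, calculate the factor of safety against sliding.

Taking moments about the centre O, the resisting moment is provided by the undrained shear strength acting along the arc:
Arc length L_a = R·θ = 9.2·(85.7°·π/180) = 9.2·1.4957 = 13.76 m
M_R = c_u·L_a·R = 62·13.76·9.2 = 7849.2 kN·m/m
M_D = W·d = 711·2.41 = 1713.5 kN·m/m
FS = M_R / M_D = 7849.2 / 1713.5 = 4.581

FS = 4.58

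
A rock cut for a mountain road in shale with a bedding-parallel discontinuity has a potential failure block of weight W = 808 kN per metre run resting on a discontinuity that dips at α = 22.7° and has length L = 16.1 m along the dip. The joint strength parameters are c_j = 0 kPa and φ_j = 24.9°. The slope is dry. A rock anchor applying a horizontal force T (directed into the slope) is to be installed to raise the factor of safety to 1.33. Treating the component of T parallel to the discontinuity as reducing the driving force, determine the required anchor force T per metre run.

Resolving forces along and normal to the sliding plane, with the horizontal anchor force T adding T·sinα to the effective normal force and T·cosα acting up the plane against the driving force:
FS = [c_jL + (W cosα + T sinα) tanφ_j] / [W sinα − T cosα]
Without the anchor: N' = 745.4 kN/m, driving T_d = 311.8 kN/m, resisting R = 0·16.1 + 745.4·tan24.9° = 346.0 kN/m, FS = 1.11.
Setting FS = 1.33 and solving for T:
1.33·(311.8 − T cos22.7°) = 346.0 + T sin22.7°·tan24.9°
T·(sin22.7°·tan24.9° + 1.33·cos22.7°) = 1.33·311.8 − 346.0
T·(0.3859·0.4642 + 1.33·0.9225) = 414.7 − 346.0 = 68.7
T·1.4061 = 68.7
T = 48.9 kN/m

T = 49 kN/m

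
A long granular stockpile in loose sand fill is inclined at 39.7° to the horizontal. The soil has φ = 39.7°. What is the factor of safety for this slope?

For a dry cohesionless infinite slope the factor of safety is FS = tanφ / tanβ.
FS = tan39.7° / tan39.7° = 0.8302 / 0.8302 = 1.000

FS = 1.00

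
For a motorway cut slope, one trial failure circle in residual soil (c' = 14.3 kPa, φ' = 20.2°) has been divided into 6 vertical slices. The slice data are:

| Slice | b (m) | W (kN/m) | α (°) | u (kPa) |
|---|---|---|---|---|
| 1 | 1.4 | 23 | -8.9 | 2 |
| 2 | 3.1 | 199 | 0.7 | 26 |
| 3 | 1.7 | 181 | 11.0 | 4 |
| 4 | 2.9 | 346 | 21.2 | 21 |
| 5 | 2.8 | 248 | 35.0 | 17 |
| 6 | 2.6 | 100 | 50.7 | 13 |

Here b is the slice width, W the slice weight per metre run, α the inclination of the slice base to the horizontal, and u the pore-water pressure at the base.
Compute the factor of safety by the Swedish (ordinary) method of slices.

FS = 1.34

Ordinary method of slices: FS = Σ[c'·Δl_i + (W_i cosα_i − u_i·Δl_i)·tanφ'] / Σ W_i sinα_i, with Δl_i = b_i / cosα_i.
Slice 1: Δl = 1.4/cos(-8.9°) = 1.417 m; N'_1 = 23·cos(-8.9°) − 2·1.417 = 19.9; c'Δl = 20.26; W sinα = -3.6
Slice 2: Δl = 3.1/cos0.7° = 3.100 m; N'_2 = 199·cos0.7° − 26·3.100 = 118.4; c'Δl = 44.33; W sinα = 2.4
Slice 3: Δl = 1.7/cos11.0° = 1.732 m; N'_3 = 181·cos11.0° − 4·1.732 = 170.7; c'Δl = 24.77; W sinα = 34.5
Slice 4: Δl = 2.9/cos21.2° = 3.111 m; N'_4 = 346·cos21.2° − 21·3.111 = 257.3; c'Δl = 44.48; W sinα = 125.1
Slice 5: Δl = 2.8/cos35.0° = 3.418 m; N'_5 = 248·cos35.0° − 17·3.418 = 145.0; c'Δl = 48.88; W sinα = 142.2
Slice 6: Δl = 2.6/cos50.7° = 4.105 m; N'_6 = 100·cos50.7° − 13·4.105 = 10.0; c'Δl = 58.70; W sinα = 77.4
Σc'Δl = 241.4 kN/m; ΣN' = 721.3 kN/m; ΣW sinα = 378.2 kN/m
Resisting = 241.4 + 721.3·tan20.2° = 241.4 + 265.4 = 506.8 kN/m
FS = 506.8 / 378.2 = 1.340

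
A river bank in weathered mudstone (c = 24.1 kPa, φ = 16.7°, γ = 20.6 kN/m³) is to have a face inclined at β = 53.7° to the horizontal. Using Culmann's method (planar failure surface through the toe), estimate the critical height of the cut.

Culmann's analysis gives the critical failure plane at α_cr = (β + φ)/2 = (53.7 + 16.7)/2 = 35.2°, and the critical height
H_c = (4c/γ) · sinβ cosφ / [1 − cos(β − φ)]
    = (4·24.1/20.6) · sin53.7°·cos16.7° / [1 − cos(37.0°)]
    = 4.680 · 0.8059·0.9578 / [1 − 0.7986]
    = 4.680 · 0.7719 / 0.2014
    = 17.94 m

H_c = 17.94 m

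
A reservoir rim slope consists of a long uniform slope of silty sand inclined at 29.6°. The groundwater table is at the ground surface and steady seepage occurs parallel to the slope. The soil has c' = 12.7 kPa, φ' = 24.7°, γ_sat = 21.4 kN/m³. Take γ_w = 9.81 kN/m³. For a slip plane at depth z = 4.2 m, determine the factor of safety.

With seepage parallel to the slope and the water table at the surface, the effective normal stress on the slip plane uses the buoyant unit weight γ' = γ_sat − γ_w while the driving shear stress uses γ_sat:
FS = [c' + γ' z cos²β tanφ'] / [γ_sat z sinβ cosβ]
γ' = 21.4 − 9.81 = 11.59 kN/m³
Numerator = 12.7 + 11.59·4.2·cos²29.6°·tan24.7° = 12.7 + 11.59·4.2·0.7560·0.4599 = 29.627 kPa
Denominator = 21.4·4.2·sin29.6°·cos29.6° = 21.4·4.2·0.4939·0.8695 = 38.602 kPa
FS = 29.627 / 38.602 = 0.768

FS = 0.77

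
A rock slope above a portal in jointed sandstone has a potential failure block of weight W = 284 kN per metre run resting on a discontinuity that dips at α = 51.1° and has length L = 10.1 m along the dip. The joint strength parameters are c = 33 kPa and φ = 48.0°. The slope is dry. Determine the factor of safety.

FS = 2.40

Resolving the block weight along and normal to the plane and applying the Mohr–Coulomb strength on the joint:
N' = W cosα = 284·cos51.1° = 178.3 kN/m
Driving force T = W sinα = 284·sin51.1° = 221.0 kN/m
Resisting force R = c·L + N'·tanφ = 33·10.1 + 178.3·tan48.0° = 333.3 + 198.1 = 531.4 kN/m
FS = R / T = 531.4 / 221.0 = 2.404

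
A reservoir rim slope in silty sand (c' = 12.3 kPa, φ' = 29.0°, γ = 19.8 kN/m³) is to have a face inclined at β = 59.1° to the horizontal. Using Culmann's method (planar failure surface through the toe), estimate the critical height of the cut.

H_c = 13.83 m

Culmann's analysis gives the critical failure plane at α_cr = (β + φ')/2 = (59.1 + 29.0)/2 = 44.0°, and the critical height
H_c = (4c'/γ) · sinβ cosφ' / [1 − cos(β − φ')]
    = (4·12.3/19.8) · sin59.1°·cos29.0° / [1 − cos(30.1°)]
    = 2.485 · 0.8581·0.8746 / [1 − 0.8652]
    = 2.485 · 0.7505 / 0.1348
    = 13.83 m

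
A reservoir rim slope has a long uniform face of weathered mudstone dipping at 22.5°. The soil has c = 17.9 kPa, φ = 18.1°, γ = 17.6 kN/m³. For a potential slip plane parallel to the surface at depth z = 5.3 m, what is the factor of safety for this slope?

For an infinite slope with a slip plane parallel to the surface (no pore pressure): FS = [c + γz cos²β tanφ] / [γz sinβ cosβ].
γz = 17.6·5.3 = 93.28 kN/m²
Numerator = 17.9 + 93.28·cos²22.5°·tan18.1° = 17.9 + 93.28·0.8536·0.3269 = 43.924 kPa
Denominator = 93.28·sin22.5°·cos22.5° = 93.28·0.3827·0.9239 = 32.979 kPa
FS = 43.924 / 32.979 = 1.332

FS = 1.33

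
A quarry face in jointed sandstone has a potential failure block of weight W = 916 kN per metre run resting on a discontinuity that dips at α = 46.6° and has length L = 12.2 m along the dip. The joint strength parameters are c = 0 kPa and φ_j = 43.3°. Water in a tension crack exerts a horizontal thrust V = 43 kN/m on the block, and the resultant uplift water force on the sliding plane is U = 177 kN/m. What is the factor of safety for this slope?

FS = 0.57

Resolving the block weight along and normal to the plane and applying the Mohr–Coulomb strength on the joint:
N' = W cosα − U − V sinα = 916·cos46.6° − 177 − 43·sin46.6° = 421.1 kN/m
Driving force T = W sinα + V cosα = 916·sin46.6° + 43·cos46.6° = 695.1 kN/m
Resisting force R = c·L + N'·tanφ_j = 0·12.2 + 421.1·tan43.3° = 0.0 + 396.9 = 396.9 kN/m
FS = R / T = 396.9 / 695.1 = 0.571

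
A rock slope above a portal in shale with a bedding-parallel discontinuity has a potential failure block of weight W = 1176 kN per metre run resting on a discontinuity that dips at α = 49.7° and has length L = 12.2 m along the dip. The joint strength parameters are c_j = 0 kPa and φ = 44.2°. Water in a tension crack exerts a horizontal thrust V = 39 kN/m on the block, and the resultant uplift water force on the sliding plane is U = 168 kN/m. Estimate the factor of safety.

FS = 0.59

Resolving the block weight along and normal to the plane and applying the Mohr–Coulomb strength on the joint:
N' = W cosα − U − V sinα = 1176·cos49.7° − 168 − 39·sin49.7° = 562.9 kN/m
Driving force T = W sinα + V cosα = 1176·sin49.7° + 39·cos49.7° = 922.1 kN/m
Resisting force R = c_j·L + N'·tanφ = 0·12.2 + 562.9·tan44.2° = 0.0 + 547.4 = 547.4 kN/m
FS = R / T = 547.4 / 922.1 = 0.594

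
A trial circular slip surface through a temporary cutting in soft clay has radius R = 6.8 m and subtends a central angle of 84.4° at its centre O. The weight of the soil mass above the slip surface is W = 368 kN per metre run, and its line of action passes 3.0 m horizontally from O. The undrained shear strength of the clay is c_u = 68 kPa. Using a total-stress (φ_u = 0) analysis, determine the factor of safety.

FS = 4.20

Taking moments about the centre O, the resisting moment is provided by the undrained shear strength acting along the arc:
Arc length L_a = R·θ = 6.8·(84.4°·π/180) = 6.8·1.4731 = 10.02 m
M_R = c_u·L_a·R = 68·10.02·6.8 = 4631.8 kN·m/m
M_D = W·d = 368·3.0 = 1104.0 kN·m/m
FS = M_R / M_D = 4631.8 / 1104.0 = 4.195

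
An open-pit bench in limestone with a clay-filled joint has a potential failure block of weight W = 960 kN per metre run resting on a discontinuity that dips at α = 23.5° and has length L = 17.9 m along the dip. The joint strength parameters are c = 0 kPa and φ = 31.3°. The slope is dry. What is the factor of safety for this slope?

FS = 1.40

Resolving the block weight along and normal to the plane and applying the Mohr–Coulomb strength on the joint:
N' = W cosα = 960·cos23.5° = 880.4 kN/m
Driving force T = W sinα = 960·sin23.5° = 382.8 kN/m
Resisting force R = c·L + N'·tanφ = 0·17.9 + 880.4·tan31.3° = 0.0 + 535.3 = 535.3 kN/m
FS = R / T = 535.3 / 382.8 = 1.398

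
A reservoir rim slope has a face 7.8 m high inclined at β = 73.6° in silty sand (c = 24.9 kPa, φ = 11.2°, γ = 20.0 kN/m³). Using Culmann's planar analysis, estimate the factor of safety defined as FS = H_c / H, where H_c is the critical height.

H_c = (4c/γ) · sinβ cosφ / [1 − cos(β − φ)]
    = (4·24.9/20.0) · sin73.6°·cos11.2° / [1 − cos62.4°]
    = 4.980 · 0.9410 / 0.5367 = 8.73 m
FS = H_c / H = 8.73 / 7.8 = 1.119

FS = 1.12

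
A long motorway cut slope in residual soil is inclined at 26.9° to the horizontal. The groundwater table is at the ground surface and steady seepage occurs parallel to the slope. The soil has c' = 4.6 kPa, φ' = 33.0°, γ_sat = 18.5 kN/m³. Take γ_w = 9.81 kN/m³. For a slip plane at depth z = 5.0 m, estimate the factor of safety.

With seepage parallel to the slope and the water table at the surface, the effective normal stress on the slip plane uses the buoyant unit weight γ' = γ_sat − γ_w while the driving shear stress uses γ_sat:
FS = [c' + γ' z cos²β tanφ'] / [γ_sat z sinβ cosβ]
γ' = 18.5 − 9.81 = 8.69 kN/m³
Numerator = 4.6 + 8.69·5.0·cos²26.9°·tan33.0° = 4.6 + 8.69·5.0·0.7953·0.6494 = 27.041 kPa
Denominator = 18.5·5.0·sin26.9°·cos26.9° = 18.5·5.0·0.4524·0.8918 = 37.322 kPa
FS = 27.041 / 37.322 = 0.725

FS = 0.72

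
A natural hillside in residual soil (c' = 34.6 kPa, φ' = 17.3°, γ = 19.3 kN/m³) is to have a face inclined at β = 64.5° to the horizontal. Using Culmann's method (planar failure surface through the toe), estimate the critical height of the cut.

Culmann's analysis gives the critical failure plane at α_cr = (β + φ')/2 = (64.5 + 17.3)/2 = 40.9°, and the critical height
H_c = (4c'/γ) · sinβ cosφ' / [1 − cos(β − φ')]
    = (4·34.6/19.3) · sin64.5°·cos17.3° / [1 − cos(47.2°)]
    = 7.171 · 0.9026·0.9548 / [1 − 0.6794]
    = 7.171 · 0.8618 / 0.3206
    = 19.28 m

H_c = 19.28 m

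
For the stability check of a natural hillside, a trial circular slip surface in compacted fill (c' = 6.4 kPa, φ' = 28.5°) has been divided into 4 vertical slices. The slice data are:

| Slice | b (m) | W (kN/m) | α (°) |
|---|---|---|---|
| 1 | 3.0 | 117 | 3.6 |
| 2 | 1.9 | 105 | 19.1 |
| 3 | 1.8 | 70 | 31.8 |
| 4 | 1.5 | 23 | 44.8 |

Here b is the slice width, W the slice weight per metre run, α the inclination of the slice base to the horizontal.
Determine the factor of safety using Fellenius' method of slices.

FS = 2.30

Ordinary method of slices: FS = Σ[c'·Δl_i + (W_i cosα_i)·tanφ'] / Σ W_i sinα_i, with Δl_i = b_i / cosα_i.
Slice 1: Δl = 3.0/cos3.6° = 3.006 m; N'_1 = 117·cos3.6° = 116.8; c'Δl = 19.24; W sinα = 7.3
Slice 2: Δl = 1.9/cos19.1° = 2.011 m; N'_2 = 105·cos19.1° = 99.2; c'Δl = 12.87; W sinα = 34.4
Slice 3: Δl = 1.8/cos31.8° = 2.118 m; N'_3 = 70·cos31.8° = 59.5; c'Δl = 13.55; W sinα = 36.9
Slice 4: Δl = 1.5/cos44.8° = 2.114 m; N'_4 = 23·cos44.8° = 16.3; c'Δl = 13.53; W sinα = 16.2
Σc'Δl = 59.2 kN/m; ΣN' = 291.8 kN/m; ΣW sinα = 94.8 kN/m
Resisting = 59.2 + 291.8·tan28.5° = 59.2 + 158.4 = 217.6 kN/m
FS = 217.6 / 94.8 = 2.296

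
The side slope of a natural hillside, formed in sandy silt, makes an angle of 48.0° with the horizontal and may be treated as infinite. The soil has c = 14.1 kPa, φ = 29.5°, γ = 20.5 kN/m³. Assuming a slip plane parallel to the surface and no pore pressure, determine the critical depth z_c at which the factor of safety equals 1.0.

Setting FS = 1.00 in FS = [c + γz cos²β tanφ] / [γz sinβ cosβ] and solving for z:
z = c / [γ cosβ (FS·sinβ − cosβ·tanφ)]
  = 14.1 / [20.5·cos48.0°·(1.00·sin48.0° − cos48.0°·tan29.5°)]
  = 14.1 / [20.5·0.6691·(1.00·0.7431 − 0.6691·0.5658)]
  = 14.1 / 5.0009 = 2.820 m

z_c = 2.82 m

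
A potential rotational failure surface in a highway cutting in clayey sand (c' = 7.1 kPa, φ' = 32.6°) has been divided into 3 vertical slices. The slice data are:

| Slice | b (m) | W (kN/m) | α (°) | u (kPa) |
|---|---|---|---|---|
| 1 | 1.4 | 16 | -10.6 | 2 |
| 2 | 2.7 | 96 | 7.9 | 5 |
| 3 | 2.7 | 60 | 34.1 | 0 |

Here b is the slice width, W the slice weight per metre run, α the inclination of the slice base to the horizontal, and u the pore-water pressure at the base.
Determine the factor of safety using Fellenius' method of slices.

Ordinary method of slices: FS = Σ[c'·Δl_i + (W_i cosα_i − u_i·Δl_i)·tanφ'] / Σ W_i sinα_i, with Δl_i = b_i / cosα_i.
Slice 1: Δl = 1.4/cos(-10.6°) = 1.424 m; N'_1 = 16·cos(-10.6°) − 2·1.424 = 12.9; c'Δl = 10.11; W sinα = -2.9
Slice 2: Δl = 2.7/cos7.9° = 2.726 m; N'_2 = 96·cos7.9° − 5·2.726 = 81.5; c'Δl = 19.35; W sinα = 13.2
Slice 3: Δl = 2.7/cos34.1° = 3.261 m; N'_3 = 60·cos34.1° − 0·3.261 = 49.7; c'Δl = 23.15; W sinα = 33.6
Σc'Δl = 52.6 kN/m; ΣN' = 144.0 kN/m; ΣW sinα = 43.9 kN/m
Resisting = 52.6 + 144.0·tan32.6° = 52.6 + 92.1 = 144.7 kN/m
FS = 144.7 / 43.9 = 3.297

FS = 3.30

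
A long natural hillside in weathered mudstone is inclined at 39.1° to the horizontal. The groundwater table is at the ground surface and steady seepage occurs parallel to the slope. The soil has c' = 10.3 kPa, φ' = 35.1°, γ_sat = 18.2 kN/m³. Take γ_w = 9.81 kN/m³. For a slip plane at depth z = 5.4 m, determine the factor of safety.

With seepage parallel to the slope and the water table at the surface, the effective normal stress on the slip plane uses the buoyant unit weight γ' = γ_sat − γ_w while the driving shear stress uses γ_sat:
FS = [c' + γ' z cos²β tanφ'] / [γ_sat z sinβ cosβ]
γ' = 18.2 − 9.81 = 8.39 kN/m³
Numerator = 10.3 + 8.39·5.4·cos²39.1°·tan35.1° = 10.3 + 8.39·5.4·0.6022·0.7028 = 29.477 kPa
Denominator = 18.2·5.4·sin39.1°·cos39.1° = 18.2·5.4·0.6307·0.7760 = 48.102 kPa
FS = 29.477 / 48.102 = 0.613

FS = 0.61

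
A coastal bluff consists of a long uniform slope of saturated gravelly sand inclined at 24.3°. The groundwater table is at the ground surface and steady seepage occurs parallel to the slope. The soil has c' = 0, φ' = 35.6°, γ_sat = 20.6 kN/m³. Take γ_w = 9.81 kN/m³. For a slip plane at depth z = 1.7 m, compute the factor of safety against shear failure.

FS = 0.83

With seepage parallel to the slope and the water table at the surface, the effective normal stress on the slip plane uses the buoyant unit weight γ' = γ_sat − γ_w while the driving shear stress uses γ_sat:
FS = [c' + γ' z cos²β tanφ'] / [γ_sat z sinβ cosβ]
(For c' = 0 this reduces to FS = (γ'/γ_sat)·tanφ'/tanβ.)
γ' = 20.6 − 9.81 = 10.79 kN/m³
Numerator = 0.0 + 10.79·1.7·cos²24.3°·tan35.6° = 0.0 + 10.79·1.7·0.8307·0.7159 = 10.908 kPa
Denominator = 20.6·1.7·sin24.3°·cos24.3° = 20.6·1.7·0.4115·0.9114 = 13.134 kPa
FS = 10.908 / 13.134 = 0.831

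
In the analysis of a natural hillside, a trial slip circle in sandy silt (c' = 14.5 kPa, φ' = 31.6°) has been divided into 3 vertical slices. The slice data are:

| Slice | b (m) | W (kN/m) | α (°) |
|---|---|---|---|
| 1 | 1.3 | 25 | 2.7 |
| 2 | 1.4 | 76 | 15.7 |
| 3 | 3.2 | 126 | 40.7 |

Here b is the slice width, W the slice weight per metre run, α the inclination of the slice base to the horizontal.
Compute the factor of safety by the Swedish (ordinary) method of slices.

FS = 2.12

Ordinary method of slices: FS = Σ[c'·Δl_i + (W_i cosα_i)·tanφ'] / Σ W_i sinα_i, with Δl_i = b_i / cosα_i.
Slice 1: Δl = 1.3/cos2.7° = 1.301 m; N'_1 = 25·cos2.7° = 25.0; c'Δl = 18.87; W sinα = 1.2
Slice 2: Δl = 1.4/cos15.7° = 1.454 m; N'_2 = 76·cos15.7° = 73.2; c'Δl = 21.09; W sinα = 20.6
Slice 3: Δl = 3.2/cos40.7° = 4.221 m; N'_3 = 126·cos40.7° = 95.5; c'Δl = 61.20; W sinα = 82.2
Σc'Δl = 101.2 kN/m; ΣN' = 193.7 kN/m; ΣW sinα = 103.9 kN/m
Resisting = 101.2 + 193.7·tan31.6° = 101.2 + 119.1 = 220.3 kN/m
FS = 220.3 / 103.9 = 2.120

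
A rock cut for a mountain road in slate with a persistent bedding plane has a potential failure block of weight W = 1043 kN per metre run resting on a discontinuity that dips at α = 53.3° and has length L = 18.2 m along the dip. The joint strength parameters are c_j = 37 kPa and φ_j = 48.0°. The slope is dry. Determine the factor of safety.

FS = 1.63

Resolving the block weight along and normal to the plane and applying the Mohr–Coulomb strength on the joint:
N' = W cosα = 1043·cos53.3° = 623.3 kN/m
Driving force T = W sinα = 1043·sin53.3° = 836.3 kN/m
Resisting force R = c_j·L + N'·tanφ_j = 37·18.2 + 623.3·tan48.0° = 673.4 + 692.3 = 1365.7 kN/m
FS = R / T = 1365.7 / 836.3 = 1.633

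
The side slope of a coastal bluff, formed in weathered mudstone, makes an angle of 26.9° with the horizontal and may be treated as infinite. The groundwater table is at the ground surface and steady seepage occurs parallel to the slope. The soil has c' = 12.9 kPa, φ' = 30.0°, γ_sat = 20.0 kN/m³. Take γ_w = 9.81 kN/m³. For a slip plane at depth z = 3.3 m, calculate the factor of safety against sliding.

With seepage parallel to the slope and the water table at the surface, the effective normal stress on the slip plane uses the buoyant unit weight γ' = γ_sat − γ_w while the driving shear stress uses γ_sat:
FS = [c' + γ' z cos²β tanφ'] / [γ_sat z sinβ cosβ]
γ' = 20.0 − 9.81 = 10.19 kN/m³
Numerator = 12.9 + 10.19·3.3·cos²26.9°·tan30.0° = 12.9 + 10.19·3.3·0.7953·0.5774 = 28.340 kPa
Denominator = 20.0·3.3·sin26.9°·cos26.9° = 20.0·3.3·0.4524·0.8918 = 26.630 kPa
FS = 28.340 / 26.630 = 1.064

FS = 1.06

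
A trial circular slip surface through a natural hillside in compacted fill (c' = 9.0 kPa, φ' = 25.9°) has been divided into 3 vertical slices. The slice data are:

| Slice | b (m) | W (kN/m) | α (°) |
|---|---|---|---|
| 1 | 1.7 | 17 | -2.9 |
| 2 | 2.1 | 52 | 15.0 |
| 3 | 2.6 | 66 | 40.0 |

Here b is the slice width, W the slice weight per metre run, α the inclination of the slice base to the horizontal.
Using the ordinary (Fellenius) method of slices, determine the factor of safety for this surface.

Ordinary method of slices: FS = Σ[c'·Δl_i + (W_i cosα_i)·tanφ'] / Σ W_i sinα_i, with Δl_i = b_i / cosα_i.
Slice 1: Δl = 1.7/cos(-2.9°) = 1.702 m; N'_1 = 17·cos(-2.9°) = 17.0; c'Δl = 15.32; W sinα = -0.9
Slice 2: Δl = 2.1/cos15.0° = 2.174 m; N'_2 = 52·cos15.0° = 50.2; c'Δl = 19.57; W sinα = 13.5
Slice 3: Δl = 2.6/cos40.0° = 3.394 m; N'_3 = 66·cos40.0° = 50.6; c'Δl = 30.55; W sinα = 42.4
Σc'Δl = 65.4 kN/m; ΣN' = 117.8 kN/m; ΣW sinα = 55.0 kN/m
Resisting = 65.4 + 117.8·tan25.9° = 65.4 + 57.2 = 122.6 kN/m
FS = 122.6 / 55.0 = 2.228

FS = 2.23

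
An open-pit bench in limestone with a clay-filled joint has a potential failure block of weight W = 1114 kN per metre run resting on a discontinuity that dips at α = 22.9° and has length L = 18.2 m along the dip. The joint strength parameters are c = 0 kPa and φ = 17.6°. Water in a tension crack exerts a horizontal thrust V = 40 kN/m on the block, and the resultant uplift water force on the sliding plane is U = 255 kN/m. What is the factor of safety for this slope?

Resolving the block weight along and normal to the plane and applying the Mohr–Coulomb strength on the joint:
N' = W cosα − U − V sinα = 1114·cos22.9° − 255 − 40·sin22.9° = 755.6 kN/m
Driving force T = W sinα + V cosα = 1114·sin22.9° + 40·cos22.9° = 470.3 kN/m
Resisting force R = c·L + N'·tanφ = 0·18.2 + 755.6·tan17.6° = 0.0 + 239.7 = 239.7 kN/m
FS = R / T = 239.7 / 470.3 = 0.510

FS = 0.51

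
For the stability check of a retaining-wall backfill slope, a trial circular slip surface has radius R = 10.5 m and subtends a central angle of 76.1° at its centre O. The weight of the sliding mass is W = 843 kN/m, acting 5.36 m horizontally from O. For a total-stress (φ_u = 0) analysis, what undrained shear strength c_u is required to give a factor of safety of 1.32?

c_u = 40.7 kPa

FS = c_u·L_a·R / (W·d), so c_u = FS·W·d / (L_a·R).
Arc length L_a = R·θ = 10.5·(76.1°·π/180) = 10.5·1.3282 = 13.95 m
c_u = 1.32·843·5.36 / (13.95·10.5) = 5964.4 / 146.43 = 40.73 kPa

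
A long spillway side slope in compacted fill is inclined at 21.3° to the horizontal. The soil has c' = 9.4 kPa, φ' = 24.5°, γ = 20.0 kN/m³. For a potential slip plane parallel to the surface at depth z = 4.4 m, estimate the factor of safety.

FS = 1.48

For an infinite slope with a slip plane parallel to the surface (no pore pressure): FS = [c' + γz cos²β tanφ'] / [γz sinβ cosβ].
γz = 20.0·4.4 = 88.00 kN/m²
Numerator = 9.4 + 88.00·cos²21.3°·tan24.5° = 9.4 + 88.00·0.8680·0.4557 = 44.212 kPa
Denominator = 88.00·sin21.3°·cos21.3° = 88.00·0.3633·0.9317 = 29.783 kPa
FS = 44.212 / 29.783 = 1.484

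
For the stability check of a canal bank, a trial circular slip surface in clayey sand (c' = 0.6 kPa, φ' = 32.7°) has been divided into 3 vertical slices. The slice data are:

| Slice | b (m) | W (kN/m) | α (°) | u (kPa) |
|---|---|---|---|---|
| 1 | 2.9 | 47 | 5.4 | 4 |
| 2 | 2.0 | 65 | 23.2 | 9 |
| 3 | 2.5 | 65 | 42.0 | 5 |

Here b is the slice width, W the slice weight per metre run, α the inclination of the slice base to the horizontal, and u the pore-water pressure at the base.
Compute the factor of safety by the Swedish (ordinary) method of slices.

FS = 1.00

Ordinary method of slices: FS = Σ[c'·Δl_i + (W_i cosα_i − u_i·Δl_i)·tanφ'] / Σ W_i sinα_i, with Δl_i = b_i / cosα_i.
Slice 1: Δl = 2.9/cos5.4° = 2.913 m; N'_1 = 47·cos5.4° − 4·2.913 = 35.1; c'Δl = 1.75; W sinα = 4.4
Slice 2: Δl = 2.0/cos23.2° = 2.176 m; N'_2 = 65·cos23.2° − 9·2.176 = 40.2; c'Δl = 1.31; W sinα = 25.6
Slice 3: Δl = 2.5/cos42.0° = 3.364 m; N'_3 = 65·cos42.0° − 5·3.364 = 31.5; c'Δl = 2.02; W sinα = 43.5
Σc'Δl = 5.1 kN/m; ΣN' = 106.8 kN/m; ΣW sinα = 73.5 kN/m
Resisting = 5.1 + 106.8·tan32.7° = 5.1 + 68.6 = 73.6 kN/m
FS = 73.6 / 73.5 = 1.001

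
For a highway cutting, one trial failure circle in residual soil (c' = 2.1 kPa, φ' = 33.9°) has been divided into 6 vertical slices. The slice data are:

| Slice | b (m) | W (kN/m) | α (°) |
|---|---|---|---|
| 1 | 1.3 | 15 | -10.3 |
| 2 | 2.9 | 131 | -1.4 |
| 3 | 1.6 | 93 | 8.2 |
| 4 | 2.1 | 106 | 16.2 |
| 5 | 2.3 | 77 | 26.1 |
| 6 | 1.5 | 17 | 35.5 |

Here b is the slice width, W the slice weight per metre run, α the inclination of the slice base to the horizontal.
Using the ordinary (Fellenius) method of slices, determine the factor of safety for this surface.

Ordinary method of slices: FS = Σ[c'·Δl_i + (W_i cosα_i)·tanφ'] / Σ W_i sinα_i, with Δl_i = b_i / cosα_i.
Slice 1: Δl = 1.3/cos(-10.3°) = 1.321 m; N'_1 = 15·cos(-10.3°) = 14.8; c'Δl = 2.77; W sinα = -2.7
Slice 2: Δl = 2.9/cos(-1.4°) = 2.901 m; N'_2 = 131·cos(-1.4°) = 131.0; c'Δl = 6.09; W sinα = -3.2
Slice 3: Δl = 1.6/cos8.2° = 1.617 m; N'_3 = 93·cos8.2° = 92.0; c'Δl = 3.39; W sinα = 13.3
Slice 4: Δl = 2.1/cos16.2° = 2.187 m; N'_4 = 106·cos16.2° = 101.8; c'Δl = 4.59; W sinα = 29.6
Slice 5: Δl = 2.3/cos26.1° = 2.561 m; N'_5 = 77·cos26.1° = 69.1; c'Δl = 5.38; W sinα = 33.9
Slice 6: Δl = 1.5/cos35.5° = 1.842 m; N'_6 = 17·cos35.5° = 13.8; c'Δl = 3.87; W sinα = 9.9
Σc'Δl = 26.1 kN/m; ΣN' = 422.5 kN/m; ΣW sinα = 80.7 kN/m
Resisting = 26.1 + 422.5·tan33.9° = 26.1 + 283.9 = 310.0 kN/m
FS = 310.0 / 80.7 = 3.842

FS = 3.84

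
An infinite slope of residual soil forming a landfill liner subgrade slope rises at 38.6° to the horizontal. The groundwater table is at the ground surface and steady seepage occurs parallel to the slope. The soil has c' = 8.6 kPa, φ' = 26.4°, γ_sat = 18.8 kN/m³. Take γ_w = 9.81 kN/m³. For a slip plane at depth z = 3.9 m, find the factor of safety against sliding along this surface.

FS = 0.54

With seepage parallel to the slope and the water table at the surface, the effective normal stress on the slip plane uses the buoyant unit weight γ' = γ_sat − γ_w while the driving shear stress uses γ_sat:
FS = [c' + γ' z cos²β tanφ'] / [γ_sat z sinβ cosβ]
γ' = 18.8 − 9.81 = 8.99 kN/m³
Numerator = 8.6 + 8.99·3.9·cos²38.6°·tan26.4° = 8.6 + 8.99·3.9·0.6108·0.4964 = 19.230 kPa
Denominator = 18.8·3.9·sin38.6°·cos38.6° = 18.8·3.9·0.6239·0.7815 = 35.749 kPa
FS = 19.230 / 35.749 = 0.538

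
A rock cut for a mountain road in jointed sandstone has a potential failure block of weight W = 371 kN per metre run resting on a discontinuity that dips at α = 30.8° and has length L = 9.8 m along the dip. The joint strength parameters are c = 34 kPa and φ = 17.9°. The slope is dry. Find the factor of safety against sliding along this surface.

FS = 2.30

Resolving the block weight along and normal to the plane and applying the Mohr–Coulomb strength on the joint:
N' = W cosα = 371·cos30.8° = 318.7 kN/m
Driving force T = W sinα = 371·sin30.8° = 190.0 kN/m
Resisting force R = c·L + N'·tanφ = 34·9.8 + 318.7·tan17.9° = 333.2 + 102.9 = 436.1 kN/m
FS = R / T = 436.1 / 190.0 = 2.296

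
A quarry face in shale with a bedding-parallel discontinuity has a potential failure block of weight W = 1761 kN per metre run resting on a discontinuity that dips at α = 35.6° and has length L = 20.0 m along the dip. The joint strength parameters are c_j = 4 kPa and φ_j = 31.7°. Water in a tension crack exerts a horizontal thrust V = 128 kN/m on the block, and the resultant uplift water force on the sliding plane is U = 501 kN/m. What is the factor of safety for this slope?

FS = 0.54

Resolving the block weight along and normal to the plane and applying the Mohr–Coulomb strength on the joint:
N' = W cosα − U − V sinα = 1761·cos35.6° − 501 − 128·sin35.6° = 856.4 kN/m
Driving force T = W sinα + V cosα = 1761·sin35.6° + 128·cos35.6° = 1129.2 kN/m
Resisting force R = c_j·L + N'·tanφ_j = 4·20.0 + 856.4·tan31.7° = 80.0 + 528.9 = 608.9 kN/m
FS = R / T = 608.9 / 1129.2 = 0.539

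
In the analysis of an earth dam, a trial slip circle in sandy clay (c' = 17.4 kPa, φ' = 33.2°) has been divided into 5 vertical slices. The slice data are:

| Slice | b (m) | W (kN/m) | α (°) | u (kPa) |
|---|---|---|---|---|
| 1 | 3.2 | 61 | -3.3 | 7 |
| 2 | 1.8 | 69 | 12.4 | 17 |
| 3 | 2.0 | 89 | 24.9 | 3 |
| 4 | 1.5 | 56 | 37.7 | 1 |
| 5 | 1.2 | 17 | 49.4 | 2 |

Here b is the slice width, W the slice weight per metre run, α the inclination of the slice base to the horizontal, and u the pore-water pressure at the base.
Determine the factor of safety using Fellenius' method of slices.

FS = 3.35

Ordinary method of slices: FS = Σ[c'·Δl_i + (W_i cosα_i − u_i·Δl_i)·tanφ'] / Σ W_i sinα_i, with Δl_i = b_i / cosα_i.
Slice 1: Δl = 3.2/cos(-3.3°) = 3.205 m; N'_1 = 61·cos(-3.3°) − 7·3.205 = 38.5; c'Δl = 55.77; W sinα = -3.5
Slice 2: Δl = 1.8/cos12.4° = 1.843 m; N'_2 = 69·cos12.4° − 17·1.843 = 36.1; c'Δl = 32.07; W sinα = 14.8
Slice 3: Δl = 2.0/cos24.9° = 2.205 m; N'_3 = 89·cos24.9° − 3·2.205 = 74.1; c'Δl = 38.37; W sinα = 37.5
Slice 4: Δl = 1.5/cos37.7° = 1.896 m; N'_4 = 56·cos37.7° − 1·1.896 = 42.4; c'Δl = 32.99; W sinα = 34.2
Slice 5: Δl = 1.2/cos49.4° = 1.844 m; N'_5 = 17·cos49.4° − 2·1.844 = 7.4; c'Δl = 32.08; W sinα = 12.9
Σc'Δl = 191.3 kN/m; ΣN' = 198.4 kN/m; ΣW sinα = 95.9 kN/m
Resisting = 191.3 + 198.4·tan33.2° = 191.3 + 129.8 = 321.1 kN/m
FS = 321.1 / 95.9 = 3.347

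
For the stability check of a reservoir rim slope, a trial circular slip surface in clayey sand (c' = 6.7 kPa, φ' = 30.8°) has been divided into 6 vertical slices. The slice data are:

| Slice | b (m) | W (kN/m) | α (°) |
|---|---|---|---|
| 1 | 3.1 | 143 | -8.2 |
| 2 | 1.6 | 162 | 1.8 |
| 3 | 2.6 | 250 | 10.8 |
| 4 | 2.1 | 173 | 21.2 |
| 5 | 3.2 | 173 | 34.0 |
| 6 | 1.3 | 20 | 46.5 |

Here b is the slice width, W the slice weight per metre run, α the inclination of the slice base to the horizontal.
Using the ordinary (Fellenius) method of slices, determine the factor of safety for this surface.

FS = 3.02

Ordinary method of slices: FS = Σ[c'·Δl_i + (W_i cosα_i)·tanφ'] / Σ W_i sinα_i, with Δl_i = b_i / cosα_i.
Slice 1: Δl = 3.1/cos(-8.2°) = 3.132 m; N'_1 = 143·cos(-8.2°) = 141.5; c'Δl = 20.98; W sinα = -20.4
Slice 2: Δl = 1.6/cos1.8° = 1.601 m; N'_2 = 162·cos1.8° = 161.9; c'Δl = 10.73; W sinα = 5.1
Slice 3: Δl = 2.6/cos10.8° = 2.647 m; N'_3 = 250·cos10.8° = 245.6; c'Δl = 17.73; W sinα = 46.8
Slice 4: Δl = 2.1/cos21.2° = 2.252 m; N'_4 = 173·cos21.2° = 161.3; c'Δl = 15.09; W sinα = 62.6
Slice 5: Δl = 3.2/cos34.0° = 3.860 m; N'_5 = 173·cos34.0° = 143.4; c'Δl = 25.86; W sinα = 96.7
Slice 6: Δl = 1.3/cos46.5° = 1.889 m; N'_6 = 20·cos46.5° = 13.8; c'Δl = 12.65; W sinα = 14.5
Σc'Δl = 103.0 kN/m; ΣN' = 867.5 kN/m; ΣW sinα = 205.3 kN/m
Resisting = 103.0 + 867.5·tan30.8° = 103.0 + 517.1 = 620.2 kN/m
FS = 620.2 / 205.3 = 3.020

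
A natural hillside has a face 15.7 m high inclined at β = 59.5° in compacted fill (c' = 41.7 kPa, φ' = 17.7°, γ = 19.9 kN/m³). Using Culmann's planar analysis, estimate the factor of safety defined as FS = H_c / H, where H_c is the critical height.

FS = 1.72

H_c = (4c'/γ) · sinβ cosφ' / [1 − cos(β − φ')]
    = (4·41.7/19.9) · sin59.5°·cos17.7° / [1 − cos41.8°]
    = 8.382 · 0.8208 / 0.2545 = 27.03 m
FS = H_c / H = 27.03 / 15.7 = 1.722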